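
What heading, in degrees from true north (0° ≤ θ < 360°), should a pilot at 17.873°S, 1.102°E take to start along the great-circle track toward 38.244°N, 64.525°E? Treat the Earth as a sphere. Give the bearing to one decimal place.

45.2°

Δλ = 64.525 − 1.102 = 63.423°.
θ = atan2( sin Δλ · cos φ₂ , cos φ₁ · sin φ₂ − sin φ₁ · cos φ₂ · cos Δλ )
  = atan2(0.70239, 0.69698) = 45.222° → normalised to [0°, 360°): 45.222°.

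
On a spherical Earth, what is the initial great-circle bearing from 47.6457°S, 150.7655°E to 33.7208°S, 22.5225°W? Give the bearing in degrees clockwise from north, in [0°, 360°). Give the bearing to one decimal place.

Δλ = -22.5225 − 150.7655 = -173.2880°.
θ = atan2( sin Δλ · cos φ₂ , cos φ₁ · sin φ₂ − sin φ₁ · cos φ₂ · cos Δλ )
  = atan2(-0.09721, -0.98446) = -174.360° → normalised to [0°, 360°): 185.640°.

185.6°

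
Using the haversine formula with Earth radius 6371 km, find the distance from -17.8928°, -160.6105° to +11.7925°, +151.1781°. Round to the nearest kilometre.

6236 km

Δλ = 151.1781 − -160.6105 = 311.7886°; wrapped into (−180°, 180°]: -48.2114°.
Δφ = 11.7925 − -17.8928 = 29.6853°.
a = sin²(Δφ/2) + cos φ₁ · cos φ₂ · sin²(Δλ/2) = 0.221010.
c = 2·atan2(√a, √(1−a)) = 0.97885 rad → d = 6371·c ≈ 6236.24 km.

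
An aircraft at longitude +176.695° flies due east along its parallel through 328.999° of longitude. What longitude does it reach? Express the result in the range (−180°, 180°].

+145.694°

Start at +176.695°; shift +328.999° → +505.694°.
+505.694° lies outside (−180°, 180°]; subtract 360° → +145.694°.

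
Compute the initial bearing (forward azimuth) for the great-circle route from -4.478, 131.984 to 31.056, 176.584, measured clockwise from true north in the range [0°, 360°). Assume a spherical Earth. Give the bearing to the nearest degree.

Δλ = 176.584 − 131.984 = 44.600°.
θ = atan2( sin Δλ · cos φ₂ , cos φ₁ · sin φ₂ − sin φ₁ · cos φ₂ · cos Δλ )
  = atan2(0.60151, 0.56192) = 46.949° → normalised to [0°, 360°): 46.949°.

47°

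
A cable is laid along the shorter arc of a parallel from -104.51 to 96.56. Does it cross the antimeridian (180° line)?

Naïve |96.56 − -104.51| = 201.07° > 180°, so the shorter arc goes the other way round — across 180°.
Signed shortest Δλ = ((96.56 − -104.51 + 180) mod 360) − 180 = -158.93°.
Going west by 158.93° from -104.51° passes through 180° before reaching +96.56°.

Yes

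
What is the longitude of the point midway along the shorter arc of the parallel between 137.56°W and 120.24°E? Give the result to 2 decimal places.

Signed shortest Δλ from -137.56° to +120.24° is -102.20°.
Midpoint longitude = -137.56° + (-102.20°)/2 = -137.56° − 51.10° = -188.66°.
Normalise into (−180°, 180°]: +171.34°.
(The naïve average (-137.56 + +120.24)/2 = -8.66° is on the wrong side of the globe.)

171.34°E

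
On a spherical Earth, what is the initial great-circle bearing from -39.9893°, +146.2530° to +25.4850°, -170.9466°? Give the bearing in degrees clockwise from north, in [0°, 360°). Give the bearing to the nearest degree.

Δλ = -170.9466 − 146.2530 = -317.1996°; wrapped into (−180°, 180°]: 42.8004°.
θ = atan2( sin Δλ · cos φ₂ , cos φ₁ · sin φ₂ − sin φ₁ · cos φ₂ · cos Δλ )
  = atan2(0.61333, 0.75531) = 39.078° → normalised to [0°, 360°): 39.078°.

39°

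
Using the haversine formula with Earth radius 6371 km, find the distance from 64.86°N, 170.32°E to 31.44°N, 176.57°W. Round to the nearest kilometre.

Δλ = -176.57 − 170.32 = -346.89°; wrapped into (−180°, 180°]: 13.11°.
Δφ = 31.44 − 64.86 = -33.42°.
a = sin²(Δφ/2) + cos φ₁ · cos φ₂ · sin²(Δλ/2) = 0.087396.
c = 2·atan2(√a, √(1−a)) = 0.60022 rad → d = 6371·c ≈ 3824.03 km.

3824 km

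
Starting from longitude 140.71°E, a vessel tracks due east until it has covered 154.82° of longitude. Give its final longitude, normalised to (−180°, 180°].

64.47°W

Start at +140.71°; shift +154.82° → +295.53°.
+295.53° lies outside (−180°, 180°]; subtract 360° → -64.47°.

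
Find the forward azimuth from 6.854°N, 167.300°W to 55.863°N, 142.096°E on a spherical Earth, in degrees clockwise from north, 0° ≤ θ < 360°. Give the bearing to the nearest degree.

331°

Δλ = 142.096 − -167.300 = 309.396°; wrapped into (−180°, 180°]: -50.604°.
θ = atan2( sin Δλ · cos φ₂ , cos φ₁ · sin φ₂ − sin φ₁ · cos φ₂ · cos Δλ )
  = atan2(-0.43366, 0.77928) = -29.096° → normalised to [0°, 360°): 330.904°.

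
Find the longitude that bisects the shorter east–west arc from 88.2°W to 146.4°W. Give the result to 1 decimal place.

117.3°W

Signed shortest Δλ from -88.2° to -146.4° is -58.2°.
Midpoint longitude = -88.2° + (-58.2°)/2 = -88.2° − 29.1° = -117.3°.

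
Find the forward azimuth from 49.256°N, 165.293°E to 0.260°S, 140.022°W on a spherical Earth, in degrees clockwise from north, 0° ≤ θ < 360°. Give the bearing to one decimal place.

Δλ = -140.022 − 165.293 = -305.315°; wrapped into (−180°, 180°]: 54.685°.
θ = atan2( sin Δλ · cos φ₂ , cos φ₁ · sin φ₂ − sin φ₁ · cos φ₂ · cos Δλ )
  = atan2(0.81598, -0.44092) = 118.385° → normalised to [0°, 360°): 118.385°.

118.4°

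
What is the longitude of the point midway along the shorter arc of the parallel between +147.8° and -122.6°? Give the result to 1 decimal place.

-167.4°

Signed shortest Δλ from +147.8° to -122.6° is +89.6°.
Midpoint longitude = +147.8° + (+89.6°)/2 = +147.8° + 44.8° = +192.6°.
Normalise into (−180°, 180°]: -167.4°.
(The naïve average (+147.8 + -122.6)/2 = 12.6° is on the wrong side of the globe.)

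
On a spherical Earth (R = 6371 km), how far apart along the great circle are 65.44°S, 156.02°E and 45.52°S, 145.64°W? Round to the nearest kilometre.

4081 km

Δλ = -145.64 − 156.02 = -301.66°; wrapped into (−180°, 180°]: 58.34°.
Δφ = -45.52 − -65.44 = 19.92°.
a = sin²(Δφ/2) + cos φ₁ · cos φ₂ · sin²(Δλ/2) = 0.099100.
c = 2·atan2(√a, √(1−a)) = 0.64049 rad → d = 6371·c ≈ 4080.58 km.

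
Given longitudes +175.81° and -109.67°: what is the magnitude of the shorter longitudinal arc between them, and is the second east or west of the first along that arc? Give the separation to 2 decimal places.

74.52° east

Raw difference: -109.67 − 175.81 = -285.48°.
Normalise into (−180°, 180°]: -285.48° + 360° = 74.52°.
Positive ⇒ the second point lies to the east; separation 74.52°.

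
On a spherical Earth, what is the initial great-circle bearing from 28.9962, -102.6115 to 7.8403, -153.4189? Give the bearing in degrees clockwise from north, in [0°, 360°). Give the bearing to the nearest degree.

257°

Δλ = -153.4189 − -102.6115 = -50.8074°.
θ = atan2( sin Δλ · cos φ₂ , cos φ₁ · sin φ₂ − sin φ₁ · cos φ₂ · cos Δλ )
  = atan2(-0.76778, -0.18415) = -103.488° → normalised to [0°, 360°): 256.512°.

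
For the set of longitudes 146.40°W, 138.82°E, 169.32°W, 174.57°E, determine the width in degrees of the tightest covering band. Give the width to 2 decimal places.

Sort the longitudes: -169.32°, -146.40°, +138.82°, +174.57°.
Eastward gaps between consecutive values (wrapping around): 22.92°, 285.22°, 35.75°, 16.11°.
Largest gap = 285.22° ⇒ minimal covering band is its complement: 360° − 285.22° = 74.78°.
Band runs from +138.82° eastward to -146.40°, crossing the antimeridian.

74.78°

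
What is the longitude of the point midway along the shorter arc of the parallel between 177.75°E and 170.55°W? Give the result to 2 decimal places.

Signed shortest Δλ from +177.75° to -170.55° is +11.70°.
Midpoint longitude = +177.75° + (+11.70°)/2 = +177.75° + 5.85° = +183.60°.
Normalise into (−180°, 180°]: -176.40°.
(The naïve average (+177.75 + -170.55)/2 = 3.6° is on the wrong side of the globe.)

176.40°W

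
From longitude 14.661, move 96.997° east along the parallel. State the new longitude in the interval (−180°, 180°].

Start at +14.661°; shift +96.997° → +111.658°.
+111.658° already lies in (−180°, 180°].

+111.658°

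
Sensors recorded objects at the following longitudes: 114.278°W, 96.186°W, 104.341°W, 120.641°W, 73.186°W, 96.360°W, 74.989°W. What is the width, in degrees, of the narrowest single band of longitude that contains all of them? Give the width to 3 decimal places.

47.455°

Sort the longitudes: -120.641°, -114.278°, -104.341°, -96.360°, -96.186°, -74.989°, -73.186°.
Eastward gaps between consecutive values (wrapping around): 6.363°, 9.937°, 7.981°, 0.174°, 21.197°, 1.803°, 312.545°.
Largest gap = 312.545° ⇒ minimal covering band is its complement: 360° − 312.545° = 47.455°.
Band runs from -120.641° eastward to -73.186°.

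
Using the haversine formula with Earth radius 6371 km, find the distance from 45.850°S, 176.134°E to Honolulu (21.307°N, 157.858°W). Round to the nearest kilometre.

Δλ = -157.858 − 176.134 = -333.992°; wrapped into (−180°, 180°]: 26.008°.
Δφ = 21.307 − -45.850 = 67.157°.
a = sin²(Δφ/2) + cos φ₁ · cos φ₂ · sin²(Δλ/2) = 0.338754.
c = 2·atan2(√a, √(1−a)) = 1.24244 rad → d = 6371·c ≈ 7915.55 km.

7916 km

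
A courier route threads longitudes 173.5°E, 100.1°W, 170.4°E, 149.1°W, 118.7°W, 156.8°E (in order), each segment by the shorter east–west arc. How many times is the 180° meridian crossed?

Leg 1: +173.5° → -100.1°, shortest Δλ = 86.4° (east) — crosses 180°.
Leg 2: -100.1° → +170.4°, shortest Δλ = -89.5° (west) — crosses 180°.
Leg 3: +170.4° → -149.1°, shortest Δλ = 40.5° (east) — crosses 180°.
Leg 4: -149.1° → -118.7°, shortest Δλ = 30.4° (east) — does not cross 180°.
Leg 5: -118.7° → +156.8°, shortest Δλ = -84.5° (west) — crosses 180°.
Total crossings: 4.

4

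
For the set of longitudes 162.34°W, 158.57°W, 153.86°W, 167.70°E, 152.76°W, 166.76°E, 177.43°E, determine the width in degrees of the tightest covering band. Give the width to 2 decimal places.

Sort the longitudes: -162.34°, -158.57°, -153.86°, -152.76°, +166.76°, +167.70°, +177.43°.
Eastward gaps between consecutive values (wrapping around): 3.77°, 4.71°, 1.10°, 319.52°, 0.94°, 9.73°, 20.23°.
Largest gap = 319.52° ⇒ minimal covering band is its complement: 360° − 319.52° = 40.48°.
Band runs from +166.76° eastward to -152.76°, crossing the antimeridian.

40.48°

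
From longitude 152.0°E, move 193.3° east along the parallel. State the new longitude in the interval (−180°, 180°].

Start at +152.0°; shift +193.3° → +345.3°.
+345.3° lies outside (−180°, 180°]; subtract 360° → -14.7°.

14.7°W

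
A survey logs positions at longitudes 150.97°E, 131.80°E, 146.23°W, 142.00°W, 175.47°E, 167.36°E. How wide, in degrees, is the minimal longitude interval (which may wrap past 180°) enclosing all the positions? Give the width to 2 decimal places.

86.20°

Sort the longitudes: -146.23°, -142.00°, +131.80°, +150.97°, +167.36°, +175.47°.
Eastward gaps between consecutive values (wrapping around): 4.23°, 273.80°, 19.17°, 16.39°, 8.11°, 38.30°.
Largest gap = 273.80° ⇒ minimal covering band is its complement: 360° − 273.80° = 86.20°.
Band runs from +131.80° eastward to -142.00°, crossing the antimeridian.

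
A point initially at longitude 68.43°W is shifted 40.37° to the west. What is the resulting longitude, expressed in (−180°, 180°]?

Start at -68.43°; shift −40.37° → -108.80°.
-108.80° already lies in (−180°, 180°].

108.80°W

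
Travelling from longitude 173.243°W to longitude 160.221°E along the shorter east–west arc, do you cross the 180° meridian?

Naïve |160.221 − -173.243| = 333.464° > 180°, so the shorter arc goes the other way round — across 180°.
Signed shortest Δλ = ((160.221 − -173.243 + 180) mod 360) − 180 = -26.536°.
Going west by 26.536° from -173.243° passes through 180° before reaching +160.221°.

Yes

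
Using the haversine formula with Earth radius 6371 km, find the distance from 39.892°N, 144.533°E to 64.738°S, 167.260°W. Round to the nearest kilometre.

Δλ = -167.260 − 144.533 = -311.793°; wrapped into (−180°, 180°]: 48.207°.
Δφ = -64.738 − 39.892 = -104.630°.
a = sin²(Δφ/2) + cos φ₁ · cos φ₂ · sin²(Δλ/2) = 0.680897.
c = 2·atan2(√a, √(1−a)) = 1.94099 rad → d = 6371·c ≈ 12366.03 km.

12366 km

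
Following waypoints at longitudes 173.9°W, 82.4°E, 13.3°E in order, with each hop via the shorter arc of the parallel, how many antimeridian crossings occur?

1

Leg 1: -173.9° → +82.4°, shortest Δλ = -103.7° (west) — crosses 180°.
Leg 2: +82.4° → +13.3°, shortest Δλ = -69.1° (west) — does not cross 180°.
Total crossings: 1.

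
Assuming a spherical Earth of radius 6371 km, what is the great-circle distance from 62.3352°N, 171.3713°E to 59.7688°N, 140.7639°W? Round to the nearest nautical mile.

1367 nmi

Δλ = -140.7639 − 171.3713 = -312.1352°; wrapped into (−180°, 180°]: 47.8648°.
Δφ = 59.7688 − 62.3352 = -2.5664°.
a = sin²(Δφ/2) + cos φ₁ · cos φ₂ · sin²(Δλ/2) = 0.038970.
c = 2·atan2(√a, √(1−a)) = 0.39743 rad → d = 6371·c ≈ 2532.02 km ≈ 1367.18 nmi.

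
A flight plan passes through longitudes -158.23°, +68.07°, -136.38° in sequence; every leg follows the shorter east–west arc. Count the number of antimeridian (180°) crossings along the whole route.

Leg 1: -158.23° → +68.07°, shortest Δλ = -133.7° (west) — crosses 180°.
Leg 2: +68.07° → -136.38°, shortest Δλ = 155.55° (east) — crosses 180°.
Total crossings: 2.

2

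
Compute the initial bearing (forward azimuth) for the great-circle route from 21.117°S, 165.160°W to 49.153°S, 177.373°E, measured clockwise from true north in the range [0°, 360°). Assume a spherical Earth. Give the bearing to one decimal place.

202.2°

Δλ = 177.373 − -165.160 = 342.533°; wrapped into (−180°, 180°]: -17.467°.
θ = atan2( sin Δλ · cos φ₂ , cos φ₁ · sin φ₂ − sin φ₁ · cos φ₂ · cos Δλ )
  = atan2(-0.19631, -0.48089) = -157.793° → normalised to [0°, 360°): 202.207°.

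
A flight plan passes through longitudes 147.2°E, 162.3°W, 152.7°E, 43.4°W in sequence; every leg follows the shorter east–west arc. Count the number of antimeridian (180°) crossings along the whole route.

3

Leg 1: +147.2° → -162.3°, shortest Δλ = 50.5° (east) — crosses 180°.
Leg 2: -162.3° → +152.7°, shortest Δλ = -45.0° (west) — crosses 180°.
Leg 3: +152.7° → -43.4°, shortest Δλ = 163.9° (east) — crosses 180°.
Total crossings: 3.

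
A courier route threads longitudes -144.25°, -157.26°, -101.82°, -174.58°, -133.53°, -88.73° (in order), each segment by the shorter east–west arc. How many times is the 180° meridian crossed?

0

Leg 1: -144.25° → -157.26°, shortest Δλ = -13.01° (west) — does not cross 180°.
Leg 2: -157.26° → -101.82°, shortest Δλ = 55.44° (east) — does not cross 180°.
Leg 3: -101.82° → -174.58°, shortest Δλ = -72.76° (west) — does not cross 180°.
Leg 4: -174.58° → -133.53°, shortest Δλ = 41.05° (east) — does not cross 180°.
Leg 5: -133.53° → -88.73°, shortest Δλ = 44.8° (east) — does not cross 180°.
Total crossings: 0.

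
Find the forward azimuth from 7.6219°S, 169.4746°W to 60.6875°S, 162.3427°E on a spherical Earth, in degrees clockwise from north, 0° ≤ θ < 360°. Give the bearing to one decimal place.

196.0°

Δλ = 162.3427 − -169.4746 = 331.8173°; wrapped into (−180°, 180°]: -28.1827°.
θ = atan2( sin Δλ · cos φ₂ , cos φ₁ · sin φ₂ − sin φ₁ · cos φ₂ · cos Δλ )
  = atan2(-0.23122, -0.80702) = -164.013° → normalised to [0°, 360°): 195.987°.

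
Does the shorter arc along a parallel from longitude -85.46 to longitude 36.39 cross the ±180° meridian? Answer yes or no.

Signed shortest Δλ = ((36.39 − -85.46 + 180) mod 360) − 180 = 121.85°.
Going east by 121.85° from -85.46° reaches +36.39° without touching 180°.

No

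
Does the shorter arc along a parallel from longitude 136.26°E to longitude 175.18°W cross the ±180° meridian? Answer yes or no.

Yes

Naïve |-175.18 − 136.26| = 311.44° > 180°, so the shorter arc goes the other way round — across 180°.
Signed shortest Δλ = ((-175.18 − 136.26 + 180) mod 360) − 180 = 48.56°.
Going east by 48.56° from +136.26° passes through 180° before reaching -175.18°.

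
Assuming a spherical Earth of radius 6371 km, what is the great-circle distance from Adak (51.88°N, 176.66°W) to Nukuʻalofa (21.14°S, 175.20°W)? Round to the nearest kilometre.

Δλ = -175.20 − -176.66 = 1.46°.
Δφ = -21.14 − 51.88 = -73.02°.
a = sin²(Δφ/2) + cos φ₁ · cos φ₂ · sin²(Δλ/2) = 0.354075.
c = 2·atan2(√a, √(1−a)) = 1.27463 rad → d = 6371·c ≈ 8120.70 km.

8121 km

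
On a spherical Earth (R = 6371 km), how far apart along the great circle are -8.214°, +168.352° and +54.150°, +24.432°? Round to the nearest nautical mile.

Δλ = 24.432 − 168.352 = -143.920°.
Δφ = 54.150 − -8.214 = 62.364°.
a = sin²(Δφ/2) + cos φ₁ · cos φ₂ · sin²(Δλ/2) = 0.792140.
c = 2·atan2(√a, √(1−a)) = 2.19479 rad → d = 6371·c ≈ 13983.00 km ≈ 7550.22 nmi.

7550 nmi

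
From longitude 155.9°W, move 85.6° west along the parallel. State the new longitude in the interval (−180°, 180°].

118.5°E

Start at -155.9°; shift −85.6° → -241.5°.
-241.5° lies outside (−180°, 180°]; add 360° → +118.5°.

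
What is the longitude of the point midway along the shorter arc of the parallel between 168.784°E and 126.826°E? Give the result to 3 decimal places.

Signed shortest Δλ from +168.784° to +126.826° is -41.958°.
Midpoint longitude = +168.784° + (-41.958°)/2 = +168.784° − 20.979° = +147.805°.

147.805°E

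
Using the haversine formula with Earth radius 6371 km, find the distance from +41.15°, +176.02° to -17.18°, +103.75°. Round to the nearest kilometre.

9850 km

Δλ = 103.75 − 176.02 = -72.27°.
Δφ = -17.18 − 41.15 = -58.33°.
a = sin²(Δφ/2) + cos φ₁ · cos φ₂ · sin²(Δλ/2) = 0.487644.
c = 2·atan2(√a, √(1−a)) = 1.54608 rad → d = 6371·c ≈ 9850.09 km.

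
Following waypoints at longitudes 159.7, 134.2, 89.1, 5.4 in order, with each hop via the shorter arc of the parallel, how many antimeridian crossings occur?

0

Leg 1: +159.7° → +134.2°, shortest Δλ = -25.5° (west) — does not cross 180°.
Leg 2: +134.2° → +89.1°, shortest Δλ = -45.1° (west) — does not cross 180°.
Leg 3: +89.1° → +5.4°, shortest Δλ = -83.7° (west) — does not cross 180°.
Total crossings: 0.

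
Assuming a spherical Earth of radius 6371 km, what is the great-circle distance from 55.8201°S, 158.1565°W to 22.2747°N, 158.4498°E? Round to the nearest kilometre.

9598 km

Δλ = 158.4498 − -158.1565 = 316.6063°; wrapped into (−180°, 180°]: -43.3937°.
Δφ = 22.2747 − -55.8201 = 78.0948°.
a = sin²(Δφ/2) + cos φ₁ · cos φ₂ · sin²(Δλ/2) = 0.467907.
c = 2·atan2(√a, √(1−a)) = 1.50657 rad → d = 6371·c ≈ 9598.33 km.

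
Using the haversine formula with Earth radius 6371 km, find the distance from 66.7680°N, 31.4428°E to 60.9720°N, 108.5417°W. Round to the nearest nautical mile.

2938 nmi

Δλ = -108.5417 − 31.4428 = -139.9845°.
Δφ = 60.9720 − 66.7680 = -5.7960°.
a = sin²(Δφ/2) + cos φ₁ · cos φ₂ · sin²(Δλ/2) = 0.171554.
c = 2·atan2(√a, √(1−a)) = 0.85411 rad → d = 6371·c ≈ 5441.51 km ≈ 2938.18 nmi.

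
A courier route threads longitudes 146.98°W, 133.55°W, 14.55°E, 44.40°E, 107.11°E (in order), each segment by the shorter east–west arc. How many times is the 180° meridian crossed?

0

Leg 1: -146.98° → -133.55°, shortest Δλ = 13.43° (east) — does not cross 180°.
Leg 2: -133.55° → +14.55°, shortest Δλ = 148.1° (east) — does not cross 180°.
Leg 3: +14.55° → +44.40°, shortest Δλ = 29.85° (east) — does not cross 180°.
Leg 4: +44.40° → +107.11°, shortest Δλ = 62.71° (east) — does not cross 180°.
Total crossings: 0.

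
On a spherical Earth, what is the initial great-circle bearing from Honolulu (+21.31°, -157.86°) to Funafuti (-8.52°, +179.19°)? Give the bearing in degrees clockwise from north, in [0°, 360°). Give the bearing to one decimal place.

219.4°

Δλ = 179.19 − -157.86 = 337.05°; wrapped into (−180°, 180°]: -22.95°.
θ = atan2( sin Δλ · cos φ₂ , cos φ₁ · sin φ₂ − sin φ₁ · cos φ₂ · cos Δλ )
  = atan2(-0.38562, -0.46898) = -140.571° → normalised to [0°, 360°): 219.429°.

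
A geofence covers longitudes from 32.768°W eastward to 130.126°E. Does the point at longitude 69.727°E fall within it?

Yes

Band width going east from -32.768° to +130.126°: ((130.126 − -32.768) mod 360) = 162.894°.
Offset of +69.727° east of the west edge: ((69.727 − -32.768) mod 360) = 102.495°.
102.495° ≤ 162.894° ⇒ inside.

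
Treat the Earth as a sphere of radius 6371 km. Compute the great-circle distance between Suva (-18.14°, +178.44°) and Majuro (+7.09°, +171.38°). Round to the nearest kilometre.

2910 km

Δλ = 171.38 − 178.44 = -7.06°.
Δφ = 7.09 − -18.14 = 25.23°.
a = sin²(Δφ/2) + cos φ₁ · cos φ₂ · sin²(Δλ/2) = 0.051273.
c = 2·atan2(√a, √(1−a)) = 0.45683 rad → d = 6371·c ≈ 2910.48 km.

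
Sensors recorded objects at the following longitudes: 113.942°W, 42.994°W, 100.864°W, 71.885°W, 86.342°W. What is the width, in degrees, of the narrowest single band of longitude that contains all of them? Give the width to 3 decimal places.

Sort the longitudes: -113.942°, -100.864°, -86.342°, -71.885°, -42.994°.
Eastward gaps between consecutive values (wrapping around): 13.078°, 14.522°, 14.457°, 28.891°, 289.052°.
Largest gap = 289.052° ⇒ minimal covering band is its complement: 360° − 289.052° = 70.948°.
Band runs from -113.942° eastward to -42.994°.

70.948°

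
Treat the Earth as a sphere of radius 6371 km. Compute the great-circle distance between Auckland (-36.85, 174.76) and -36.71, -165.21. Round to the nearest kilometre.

Δλ = -165.21 − 174.76 = -339.97°; wrapped into (−180°, 180°]: 20.03°.
Δφ = -36.71 − -36.85 = 0.14°.
a = sin²(Δφ/2) + cos φ₁ · cos φ₂ · sin²(Δλ/2) = 0.019403.
c = 2·atan2(√a, √(1−a)) = 0.27950 rad → d = 6371·c ≈ 1780.67 km.

1781 km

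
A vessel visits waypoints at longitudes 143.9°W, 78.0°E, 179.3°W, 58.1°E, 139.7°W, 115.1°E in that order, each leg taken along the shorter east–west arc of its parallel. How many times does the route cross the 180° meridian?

Leg 1: -143.9° → +78.0°, shortest Δλ = -138.1° (west) — crosses 180°.
Leg 2: +78.0° → -179.3°, shortest Δλ = 102.7° (east) — crosses 180°.
Leg 3: -179.3° → +58.1°, shortest Δλ = -122.6° (west) — crosses 180°.
Leg 4: +58.1° → -139.7°, shortest Δλ = 162.2° (east) — crosses 180°.
Leg 5: -139.7° → +115.1°, shortest Δλ = -105.2° (west) — crosses 180°.
Total crossings: 5.

5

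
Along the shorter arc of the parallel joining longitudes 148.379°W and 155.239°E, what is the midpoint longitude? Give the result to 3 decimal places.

Signed shortest Δλ from -148.379° to +155.239° is -56.382°.
Midpoint longitude = -148.379° + (-56.382°)/2 = -148.379° − 28.191° = -176.570°.
(The naïve average (-148.379 + +155.239)/2 = 3.43° is on the wrong side of the globe.)

176.570°W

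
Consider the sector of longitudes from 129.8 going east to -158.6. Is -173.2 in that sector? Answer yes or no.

Yes

Band width going east from +129.8° to -158.6°: ((-158.6 − 129.8) mod 360) = 71.6°.
Offset of -173.2° east of the west edge: ((-173.2 − 129.8) mod 360) = 57.0°.
57.0° ≤ 71.6° ⇒ inside.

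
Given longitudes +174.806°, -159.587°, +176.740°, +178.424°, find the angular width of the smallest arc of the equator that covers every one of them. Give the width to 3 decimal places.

25.607°

Sort the longitudes: -159.587°, +174.806°, +176.740°, +178.424°.
Eastward gaps between consecutive values (wrapping around): 334.393°, 1.934°, 1.684°, 21.989°.
Largest gap = 334.393° ⇒ minimal covering band is its complement: 360° − 334.393° = 25.607°.
Band runs from +174.806° eastward to -159.587°, crossing the antimeridian.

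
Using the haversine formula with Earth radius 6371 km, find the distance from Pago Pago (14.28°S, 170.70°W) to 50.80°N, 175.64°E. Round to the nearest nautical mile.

Δλ = 175.64 − -170.70 = 346.34°; wrapped into (−180°, 180°]: -13.66°.
Δφ = 50.80 − -14.28 = 65.08°.
a = sin²(Δφ/2) + cos φ₁ · cos φ₂ · sin²(Δλ/2) = 0.297986.
c = 2·atan2(√a, √(1−a)) = 1.15488 rad → d = 6371·c ≈ 7357.75 km ≈ 3972.87 nmi.

3973 nmi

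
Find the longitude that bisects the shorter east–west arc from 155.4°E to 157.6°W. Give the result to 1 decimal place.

Signed shortest Δλ from +155.4° to -157.6° is +47.0°.
Midpoint longitude = +155.4° + (+47.0°)/2 = +155.4° + 23.5° = +178.9°.
(The naïve average (+155.4 + -157.6)/2 = -1.1° is on the wrong side of the globe.)

178.9°E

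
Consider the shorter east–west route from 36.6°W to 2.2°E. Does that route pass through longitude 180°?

No

Signed shortest Δλ = ((2.2 − -36.6 + 180) mod 360) − 180 = 38.8°.
Going east by 38.8° from -36.6° reaches +2.2° without touching 180°.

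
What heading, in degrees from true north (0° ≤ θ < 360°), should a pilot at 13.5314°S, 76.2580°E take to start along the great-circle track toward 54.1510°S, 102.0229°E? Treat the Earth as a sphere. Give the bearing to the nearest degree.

159°

Δλ = 102.0229 − 76.2580 = 25.7649°.
θ = atan2( sin Δλ · cos φ₂ , cos φ₁ · sin φ₂ − sin φ₁ · cos φ₂ · cos Δλ )
  = atan2(0.25457, -0.66466) = 159.043° → normalised to [0°, 360°): 159.043°.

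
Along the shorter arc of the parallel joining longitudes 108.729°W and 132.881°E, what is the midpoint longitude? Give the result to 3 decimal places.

Signed shortest Δλ from -108.729° to +132.881° is -118.390°.
Midpoint longitude = -108.729° + (-118.390°)/2 = -108.729° − 59.195° = -167.924°.
(The naïve average (-108.729 + +132.881)/2 = 12.076° is on the wrong side of the globe.)

167.924°W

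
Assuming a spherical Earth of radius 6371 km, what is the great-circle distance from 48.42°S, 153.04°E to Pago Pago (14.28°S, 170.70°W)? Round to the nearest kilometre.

5040 km

Δλ = -170.70 − 153.04 = -323.74°; wrapped into (−180°, 180°]: 36.26°.
Δφ = -14.28 − -48.42 = 34.14°.
a = sin²(Δφ/2) + cos φ₁ · cos φ₂ · sin²(Δλ/2) = 0.148442.
c = 2·atan2(√a, √(1−a)) = 0.79103 rad → d = 6371·c ≈ 5039.63 km.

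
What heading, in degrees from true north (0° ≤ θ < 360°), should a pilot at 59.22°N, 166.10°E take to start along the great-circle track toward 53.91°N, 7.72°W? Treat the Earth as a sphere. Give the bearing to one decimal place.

356.0°

Δλ = -7.72 − 166.10 = -173.82°.
θ = atan2( sin Δλ · cos φ₂ , cos φ₁ · sin φ₂ − sin φ₁ · cos φ₂ · cos Δλ )
  = atan2(-0.06341, 0.91667) = -3.957° → normalised to [0°, 360°): 356.043°.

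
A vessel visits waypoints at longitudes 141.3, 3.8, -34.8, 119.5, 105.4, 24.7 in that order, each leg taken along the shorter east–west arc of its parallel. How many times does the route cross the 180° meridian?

0

Leg 1: +141.3° → +3.8°, shortest Δλ = -137.5° (west) — does not cross 180°.
Leg 2: +3.8° → -34.8°, shortest Δλ = -38.6° (west) — does not cross 180°.
Leg 3: -34.8° → +119.5°, shortest Δλ = 154.3° (east) — does not cross 180°.
Leg 4: +119.5° → +105.4°, shortest Δλ = -14.1° (west) — does not cross 180°.
Leg 5: +105.4° → +24.7°, shortest Δλ = -80.7° (west) — does not cross 180°.
Total crossings: 0.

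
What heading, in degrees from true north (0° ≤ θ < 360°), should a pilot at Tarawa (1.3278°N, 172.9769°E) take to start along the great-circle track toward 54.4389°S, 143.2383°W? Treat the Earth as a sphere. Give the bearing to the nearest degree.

154°

Δλ = -143.2383 − 172.9769 = -316.2152°; wrapped into (−180°, 180°]: 43.7848°.
θ = atan2( sin Δλ · cos φ₂ , cos φ₁ · sin φ₂ − sin φ₁ · cos φ₂ · cos Δλ )
  = atan2(0.40242, -0.82301) = 153.943° → normalised to [0°, 360°): 153.943°.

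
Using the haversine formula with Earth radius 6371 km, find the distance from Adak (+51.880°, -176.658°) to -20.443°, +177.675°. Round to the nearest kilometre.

Δλ = 177.675 − -176.658 = 354.333°; wrapped into (−180°, 180°]: -5.667°.
Δφ = -20.443 − 51.880 = -72.323°.
a = sin²(Δφ/2) + cos φ₁ · cos φ₂ · sin²(Δλ/2) = 0.349588.
c = 2·atan2(√a, √(1−a)) = 1.26524 rad → d = 6371·c ≈ 8060.85 km.

8061 km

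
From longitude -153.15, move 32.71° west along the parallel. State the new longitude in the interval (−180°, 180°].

Start at -153.15°; shift −32.71° → -185.86°.
-185.86° lies outside (−180°, 180°]; add 360° → +174.14°.

+174.14°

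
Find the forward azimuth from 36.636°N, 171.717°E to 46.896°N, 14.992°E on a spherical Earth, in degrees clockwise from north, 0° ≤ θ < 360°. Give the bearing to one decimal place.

Δλ = 14.992 − 171.717 = -156.725°.
θ = atan2( sin Δλ · cos φ₂ , cos φ₁ · sin φ₂ − sin φ₁ · cos φ₂ · cos Δλ )
  = atan2(-0.27001, 0.96045) = -15.702° → normalised to [0°, 360°): 344.298°.

344.3°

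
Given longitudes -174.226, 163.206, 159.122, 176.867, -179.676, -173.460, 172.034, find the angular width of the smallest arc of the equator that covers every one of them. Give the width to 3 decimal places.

Sort the longitudes: -179.676°, -174.226°, -173.460°, +159.122°, +163.206°, +172.034°, +176.867°.
Eastward gaps between consecutive values (wrapping around): 5.450°, 0.766°, 332.582°, 4.084°, 8.828°, 4.833°, 3.457°.
Largest gap = 332.582° ⇒ minimal covering band is its complement: 360° − 332.582° = 27.418°.
Band runs from +159.122° eastward to -173.460°, crossing the antimeridian.

27.418°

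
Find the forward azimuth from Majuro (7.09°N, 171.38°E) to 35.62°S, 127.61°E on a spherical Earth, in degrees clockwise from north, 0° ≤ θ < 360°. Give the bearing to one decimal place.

Δλ = 127.61 − 171.38 = -43.77°.
θ = atan2( sin Δλ · cos φ₂ , cos φ₁ · sin φ₂ − sin φ₁ · cos φ₂ · cos Δλ )
  = atan2(-0.56233, -0.65041) = -139.154° → normalised to [0°, 360°): 220.846°.

220.8°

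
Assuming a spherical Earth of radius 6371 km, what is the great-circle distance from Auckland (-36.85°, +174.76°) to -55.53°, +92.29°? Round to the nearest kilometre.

6268 km

Δλ = 92.29 − 174.76 = -82.47°.
Δφ = -55.53 − -36.85 = -18.68°.
a = sin²(Δφ/2) + cos φ₁ · cos φ₂ · sin²(Δλ/2) = 0.223113.
c = 2·atan2(√a, √(1−a)) = 0.98391 rad → d = 6371·c ≈ 6268.46 km.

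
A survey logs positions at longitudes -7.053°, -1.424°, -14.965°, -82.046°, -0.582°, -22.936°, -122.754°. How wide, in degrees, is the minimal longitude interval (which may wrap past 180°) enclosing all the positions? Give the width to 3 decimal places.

122.172°

Sort the longitudes: -122.754°, -82.046°, -22.936°, -14.965°, -7.053°, -1.424°, -0.582°.
Eastward gaps between consecutive values (wrapping around): 40.708°, 59.110°, 7.971°, 7.912°, 5.629°, 0.842°, 237.828°.
Largest gap = 237.828° ⇒ minimal covering band is its complement: 360° − 237.828° = 122.172°.
Band runs from -122.754° eastward to -0.582°.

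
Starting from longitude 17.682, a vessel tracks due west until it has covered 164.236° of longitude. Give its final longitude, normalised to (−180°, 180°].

-146.554°

Start at +17.682°; shift −164.236° → -146.554°.
-146.554° already lies in (−180°, 180°].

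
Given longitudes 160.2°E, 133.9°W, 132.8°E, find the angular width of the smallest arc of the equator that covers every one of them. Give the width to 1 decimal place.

93.3°

Sort the longitudes: -133.9°, +132.8°, +160.2°.
Eastward gaps between consecutive values (wrapping around): 266.7°, 27.4°, 65.9°.
Largest gap = 266.7° ⇒ minimal covering band is its complement: 360° − 266.7° = 93.3°.
Band runs from +132.8° eastward to -133.9°, crossing the antimeridian.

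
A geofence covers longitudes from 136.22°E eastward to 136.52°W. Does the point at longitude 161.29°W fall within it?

Yes

Band width going east from +136.22° to -136.52°: ((-136.52 − 136.22) mod 360) = 87.26°.
Offset of -161.29° east of the west edge: ((-161.29 − 136.22) mod 360) = 62.49°.
62.49° ≤ 87.26° ⇒ inside.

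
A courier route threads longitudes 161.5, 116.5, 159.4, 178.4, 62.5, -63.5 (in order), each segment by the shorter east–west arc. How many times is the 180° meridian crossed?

0

Leg 1: +161.5° → +116.5°, shortest Δλ = -45.0° (west) — does not cross 180°.
Leg 2: +116.5° → +159.4°, shortest Δλ = 42.9° (east) — does not cross 180°.
Leg 3: +159.4° → +178.4°, shortest Δλ = 19.0° (east) — does not cross 180°.
Leg 4: +178.4° → +62.5°, shortest Δλ = -115.9° (west) — does not cross 180°.
Leg 5: +62.5° → -63.5°, shortest Δλ = -126.0° (west) — does not cross 180°.
Total crossings: 0.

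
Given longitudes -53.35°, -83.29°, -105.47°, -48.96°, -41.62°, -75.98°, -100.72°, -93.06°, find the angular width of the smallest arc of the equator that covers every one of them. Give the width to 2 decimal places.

63.85°

Sort the longitudes: -105.47°, -100.72°, -93.06°, -83.29°, -75.98°, -53.35°, -48.96°, -41.62°.
Eastward gaps between consecutive values (wrapping around): 4.75°, 7.66°, 9.77°, 7.31°, 22.63°, 4.39°, 7.34°, 296.15°.
Largest gap = 296.15° ⇒ minimal covering band is its complement: 360° − 296.15° = 63.85°.
Band runs from -105.47° eastward to -41.62°.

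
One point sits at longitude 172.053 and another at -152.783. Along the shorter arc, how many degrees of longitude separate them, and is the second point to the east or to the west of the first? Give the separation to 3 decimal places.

35.164° east

Raw difference: -152.783 − 172.053 = -324.836°.
Normalise into (−180°, 180°]: -324.836° + 360° = 35.164°.
Positive ⇒ the second point lies to the east; separation 35.164°.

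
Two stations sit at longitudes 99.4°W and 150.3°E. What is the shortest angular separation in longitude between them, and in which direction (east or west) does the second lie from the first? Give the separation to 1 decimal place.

110.3° west

Raw difference: 150.3 − -99.4 = 249.7°.
Normalise into (−180°, 180°]: 249.7° − 360° = -110.3°.
Negative ⇒ the second point lies to the west; separation 110.3°.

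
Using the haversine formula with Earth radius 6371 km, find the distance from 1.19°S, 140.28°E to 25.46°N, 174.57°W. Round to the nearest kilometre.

5684 km

Δλ = -174.57 − 140.28 = -314.85°; wrapped into (−180°, 180°]: 45.15°.
Δφ = 25.46 − -1.19 = 26.65°.
a = sin²(Δφ/2) + cos φ₁ · cos φ₂ · sin²(Δλ/2) = 0.186151.
c = 2·atan2(√a, √(1−a)) = 0.89220 rad → d = 6371·c ≈ 5684.23 km.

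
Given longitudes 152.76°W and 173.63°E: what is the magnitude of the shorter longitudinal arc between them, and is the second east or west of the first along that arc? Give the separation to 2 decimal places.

33.61° west

Raw difference: 173.63 − -152.76 = 326.39°.
Normalise into (−180°, 180°]: 326.39° − 360° = -33.61°.
Negative ⇒ the second point lies to the west; separation 33.61°.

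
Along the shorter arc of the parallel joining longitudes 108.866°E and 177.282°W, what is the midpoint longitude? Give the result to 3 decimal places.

Signed shortest Δλ from +108.866° to -177.282° is +73.852°.
Midpoint longitude = +108.866° + (+73.852°)/2 = +108.866° + 36.926° = +145.792°.
(The naïve average (+108.866 + -177.282)/2 = -34.208° is on the wrong side of the globe.)

145.792°E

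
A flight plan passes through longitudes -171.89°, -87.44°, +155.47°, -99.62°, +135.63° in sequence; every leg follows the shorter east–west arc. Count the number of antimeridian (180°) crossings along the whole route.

3

Leg 1: -171.89° → -87.44°, shortest Δλ = 84.45° (east) — does not cross 180°.
Leg 2: -87.44° → +155.47°, shortest Δλ = -117.09° (west) — crosses 180°.
Leg 3: +155.47° → -99.62°, shortest Δλ = 104.91° (east) — crosses 180°.
Leg 4: -99.62° → +135.63°, shortest Δλ = -124.75° (west) — crosses 180°.
Total crossings: 3.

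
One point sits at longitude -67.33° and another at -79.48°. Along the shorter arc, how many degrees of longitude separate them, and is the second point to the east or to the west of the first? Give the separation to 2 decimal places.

12.15° west

Raw difference: -79.48 − -67.33 = -12.15°.
Normalise into (−180°, 180°]: -12.15° stays -12.15°.
Negative ⇒ the second point lies to the west; separation 12.15°.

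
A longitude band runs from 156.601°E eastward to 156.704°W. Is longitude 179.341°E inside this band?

Band width going east from +156.601° to -156.704°: ((-156.704 − 156.601) mod 360) = 46.695°.
Offset of +179.341° east of the west edge: ((179.341 − 156.601) mod 360) = 22.740°.
22.740° ≤ 46.695° ⇒ inside.

Yes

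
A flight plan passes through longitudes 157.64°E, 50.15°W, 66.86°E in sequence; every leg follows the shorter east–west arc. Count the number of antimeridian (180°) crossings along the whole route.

1

Leg 1: +157.64° → -50.15°, shortest Δλ = 152.21° (east) — crosses 180°.
Leg 2: -50.15° → +66.86°, shortest Δλ = 117.01° (east) — does not cross 180°.
Total crossings: 1.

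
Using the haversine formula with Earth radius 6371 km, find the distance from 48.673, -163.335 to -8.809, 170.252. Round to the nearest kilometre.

Δλ = 170.252 − -163.335 = 333.587°; wrapped into (−180°, 180°]: -26.413°.
Δφ = -8.809 − 48.673 = -57.482°.
a = sin²(Δφ/2) + cos φ₁ · cos φ₂ · sin²(Δλ/2) = 0.265278.
c = 2·atan2(√a, √(1−a)) = 1.08214 rad → d = 6371·c ≈ 6894.29 km.

6894 km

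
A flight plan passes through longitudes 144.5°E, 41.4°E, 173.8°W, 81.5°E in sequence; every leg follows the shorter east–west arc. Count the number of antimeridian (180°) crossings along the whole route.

Leg 1: +144.5° → +41.4°, shortest Δλ = -103.1° (west) — does not cross 180°.
Leg 2: +41.4° → -173.8°, shortest Δλ = 144.8° (east) — crosses 180°.
Leg 3: -173.8° → +81.5°, shortest Δλ = -104.7° (west) — crosses 180°.
Total crossings: 2.

2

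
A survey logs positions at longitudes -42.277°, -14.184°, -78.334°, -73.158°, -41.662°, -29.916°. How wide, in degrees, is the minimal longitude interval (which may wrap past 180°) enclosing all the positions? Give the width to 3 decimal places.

64.150°

Sort the longitudes: -78.334°, -73.158°, -42.277°, -41.662°, -29.916°, -14.184°.
Eastward gaps between consecutive values (wrapping around): 5.176°, 30.881°, 0.615°, 11.746°, 15.732°, 295.850°.
Largest gap = 295.850° ⇒ minimal covering band is its complement: 360° − 295.850° = 64.150°.
Band runs from -78.334° eastward to -14.184°.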